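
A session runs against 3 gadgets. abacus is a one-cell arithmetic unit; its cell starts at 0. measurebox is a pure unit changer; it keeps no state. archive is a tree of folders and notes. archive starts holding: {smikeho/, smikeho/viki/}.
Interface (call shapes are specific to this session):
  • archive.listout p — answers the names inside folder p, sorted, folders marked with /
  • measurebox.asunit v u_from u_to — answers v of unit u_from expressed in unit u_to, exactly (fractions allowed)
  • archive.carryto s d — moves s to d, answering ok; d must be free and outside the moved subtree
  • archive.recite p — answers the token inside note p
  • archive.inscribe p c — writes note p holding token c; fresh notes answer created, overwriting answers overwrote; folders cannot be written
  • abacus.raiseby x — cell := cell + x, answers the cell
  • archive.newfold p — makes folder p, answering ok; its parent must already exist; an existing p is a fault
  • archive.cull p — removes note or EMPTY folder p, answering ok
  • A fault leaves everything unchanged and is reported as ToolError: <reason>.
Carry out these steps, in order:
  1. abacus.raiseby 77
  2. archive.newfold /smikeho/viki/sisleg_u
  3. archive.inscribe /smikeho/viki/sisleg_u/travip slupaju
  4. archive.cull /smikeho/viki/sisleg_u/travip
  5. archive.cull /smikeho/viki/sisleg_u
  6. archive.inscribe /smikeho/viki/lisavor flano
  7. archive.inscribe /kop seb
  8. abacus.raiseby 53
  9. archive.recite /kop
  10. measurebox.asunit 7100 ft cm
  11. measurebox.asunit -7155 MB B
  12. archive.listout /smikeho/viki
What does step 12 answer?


Answer: [lisavor]

Derivation:
I call raiseby with x: 77, → 77.
Using newfold with p: /smikeho/viki/sisleg_u: ok.
Next I call inscribe with p: /smikeho/viki/sisleg_u/travip, c: slupaju, and get created.
Next I call cull with p: /smikeho/viki/sisleg_u/travip, — result: ok.
Calling cull with p: /smikeho/viki/sisleg_u, which returns ok.
I run inscribe with p: /smikeho/viki/lisavor, c: flano, and get created.
Using inscribe with p: /kop, c: seb, — result: created.
I use raiseby with x: 53, and observe 130.
Invoking recite with p: /kop, → seb.
Using asunit with v: 7100, u_from: ft, u_to: cm, which returns 216408.
Calling asunit with v: -7155, u_from: MB, u_to: B, → -7155000000.
I call listout with p: /smikeho/viki, giving [lisavor].


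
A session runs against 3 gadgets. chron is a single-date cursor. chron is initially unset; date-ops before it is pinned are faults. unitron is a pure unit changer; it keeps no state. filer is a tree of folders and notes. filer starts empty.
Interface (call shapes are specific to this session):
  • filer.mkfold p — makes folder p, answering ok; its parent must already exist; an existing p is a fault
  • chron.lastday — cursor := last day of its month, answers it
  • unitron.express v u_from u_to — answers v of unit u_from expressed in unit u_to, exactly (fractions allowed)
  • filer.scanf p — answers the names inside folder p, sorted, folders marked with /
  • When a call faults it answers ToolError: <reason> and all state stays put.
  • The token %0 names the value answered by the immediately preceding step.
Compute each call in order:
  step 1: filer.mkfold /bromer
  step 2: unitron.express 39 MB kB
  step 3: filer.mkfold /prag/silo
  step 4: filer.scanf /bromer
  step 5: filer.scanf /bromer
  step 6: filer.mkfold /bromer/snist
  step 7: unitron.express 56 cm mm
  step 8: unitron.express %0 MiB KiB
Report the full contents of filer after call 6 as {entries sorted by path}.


;; filer.mkfold(p=/bromer) ~> ok
;; unitron.express(v=39, u_from=MB, u_to=kB) ~> 39000
;; filer.mkfold(p=/prag/silo) ~> ToolError: no parent
;; filer.scanf(p=/bromer) ~> []
;; filer.scanf(p=/bromer) ~> []
;; filer.mkfold(p=/bromer/snist) ~> ok
;; unitron.express(v=56, u_from=cm, u_to=mm) ~> 560
;; unitron.express(v=%0, u_from=MiB, u_to=KiB) ~> 573440

Answer: {bromer/, bromer/snist/}


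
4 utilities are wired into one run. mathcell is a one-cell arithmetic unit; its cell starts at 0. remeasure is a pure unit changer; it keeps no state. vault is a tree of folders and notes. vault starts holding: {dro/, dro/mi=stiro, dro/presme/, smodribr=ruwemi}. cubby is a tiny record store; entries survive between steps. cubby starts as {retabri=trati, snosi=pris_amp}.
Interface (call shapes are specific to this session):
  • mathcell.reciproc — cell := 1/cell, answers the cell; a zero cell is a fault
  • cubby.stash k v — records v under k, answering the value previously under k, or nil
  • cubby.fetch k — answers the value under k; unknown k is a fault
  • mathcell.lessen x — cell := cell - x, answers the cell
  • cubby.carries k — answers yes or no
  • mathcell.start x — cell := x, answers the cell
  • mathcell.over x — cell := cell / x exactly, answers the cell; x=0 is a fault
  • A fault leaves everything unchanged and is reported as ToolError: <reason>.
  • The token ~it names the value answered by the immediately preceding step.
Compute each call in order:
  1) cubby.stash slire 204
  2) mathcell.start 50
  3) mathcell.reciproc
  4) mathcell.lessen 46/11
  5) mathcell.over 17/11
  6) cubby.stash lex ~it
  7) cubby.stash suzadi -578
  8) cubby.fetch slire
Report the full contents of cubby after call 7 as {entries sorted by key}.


Answer: {lex=-2289/850, retabri=trati, slire=204, snosi=pris_amp, suzadi=-578}

Derivation:
I try cubby.stash on k='slire', v='204', and observe nil.
I run mathcell.start on x='50', — result: 50.
I try mathcell.reciproc(): 1/50.
I call mathcell.lessen on x='46/11', which returns -2289/550.
Using mathcell.over on x='17/11': -2289/850.
Calling cubby.stash on k='lex', v='~it', which returns nil.
Then cubby.stash on k='suzadi', v='-578', giving nil.
Invoking cubby.fetch on k='slire', and observe 204.


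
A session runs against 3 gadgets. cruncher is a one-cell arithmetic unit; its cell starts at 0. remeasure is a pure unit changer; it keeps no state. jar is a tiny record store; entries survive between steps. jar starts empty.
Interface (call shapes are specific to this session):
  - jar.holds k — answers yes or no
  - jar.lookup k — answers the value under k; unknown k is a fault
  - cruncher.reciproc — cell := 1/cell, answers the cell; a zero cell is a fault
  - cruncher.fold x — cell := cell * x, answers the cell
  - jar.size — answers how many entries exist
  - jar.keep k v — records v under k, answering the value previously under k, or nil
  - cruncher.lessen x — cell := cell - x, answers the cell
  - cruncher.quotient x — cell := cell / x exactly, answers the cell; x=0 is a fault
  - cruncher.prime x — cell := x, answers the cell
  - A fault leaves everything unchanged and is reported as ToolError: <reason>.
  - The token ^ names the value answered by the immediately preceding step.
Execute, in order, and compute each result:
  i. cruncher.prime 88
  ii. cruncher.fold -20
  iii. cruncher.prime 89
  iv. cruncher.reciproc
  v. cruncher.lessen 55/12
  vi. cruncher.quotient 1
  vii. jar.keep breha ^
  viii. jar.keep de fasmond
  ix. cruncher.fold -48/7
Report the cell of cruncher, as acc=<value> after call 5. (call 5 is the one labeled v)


~$ cruncher.prime x: 88
:: 88
~$ cruncher.fold x: -20
:: -1760
~$ cruncher.prime x: 89
:: 89
~$ cruncher.reciproc
:: 1/89
~$ cruncher.lessen x: 55/12
:: -4883/1068
~$ cruncher.quotient x: 1
:: -4883/1068
~$ jar.keep k: breha v: ^
:: nil
~$ jar.keep k: de v: fasmond
:: nil
~$ cruncher.fold x: -48/7
:: 19532/623

Answer: acc=-4883/1068


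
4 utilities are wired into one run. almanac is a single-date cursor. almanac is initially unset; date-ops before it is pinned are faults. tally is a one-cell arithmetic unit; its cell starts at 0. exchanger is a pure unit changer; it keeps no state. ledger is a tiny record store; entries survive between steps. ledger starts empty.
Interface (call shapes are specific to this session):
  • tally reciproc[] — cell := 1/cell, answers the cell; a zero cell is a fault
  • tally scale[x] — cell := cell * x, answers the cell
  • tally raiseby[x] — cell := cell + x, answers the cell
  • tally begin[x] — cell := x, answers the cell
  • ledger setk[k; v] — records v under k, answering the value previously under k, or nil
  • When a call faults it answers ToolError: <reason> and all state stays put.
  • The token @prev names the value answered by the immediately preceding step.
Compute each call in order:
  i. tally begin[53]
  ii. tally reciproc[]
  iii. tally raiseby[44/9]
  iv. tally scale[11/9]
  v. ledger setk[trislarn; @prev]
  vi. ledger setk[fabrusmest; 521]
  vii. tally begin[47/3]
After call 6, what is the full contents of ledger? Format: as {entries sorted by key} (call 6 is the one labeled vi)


Answer: {fabrusmest=521, trislarn=25751/4293}

Derivation:
CALL tally begin[53]
RET  53
CALL tally reciproc[]
RET  1/53
CALL tally raiseby[44/9]
RET  2341/477
CALL tally scale[11/9]
RET  25751/4293
CALL ledger setk[trislarn; @prev]
RET  nil
CALL ledger setk[fabrusmest; 521]
RET  nil
CALL tally begin[47/3]
RET  47/3


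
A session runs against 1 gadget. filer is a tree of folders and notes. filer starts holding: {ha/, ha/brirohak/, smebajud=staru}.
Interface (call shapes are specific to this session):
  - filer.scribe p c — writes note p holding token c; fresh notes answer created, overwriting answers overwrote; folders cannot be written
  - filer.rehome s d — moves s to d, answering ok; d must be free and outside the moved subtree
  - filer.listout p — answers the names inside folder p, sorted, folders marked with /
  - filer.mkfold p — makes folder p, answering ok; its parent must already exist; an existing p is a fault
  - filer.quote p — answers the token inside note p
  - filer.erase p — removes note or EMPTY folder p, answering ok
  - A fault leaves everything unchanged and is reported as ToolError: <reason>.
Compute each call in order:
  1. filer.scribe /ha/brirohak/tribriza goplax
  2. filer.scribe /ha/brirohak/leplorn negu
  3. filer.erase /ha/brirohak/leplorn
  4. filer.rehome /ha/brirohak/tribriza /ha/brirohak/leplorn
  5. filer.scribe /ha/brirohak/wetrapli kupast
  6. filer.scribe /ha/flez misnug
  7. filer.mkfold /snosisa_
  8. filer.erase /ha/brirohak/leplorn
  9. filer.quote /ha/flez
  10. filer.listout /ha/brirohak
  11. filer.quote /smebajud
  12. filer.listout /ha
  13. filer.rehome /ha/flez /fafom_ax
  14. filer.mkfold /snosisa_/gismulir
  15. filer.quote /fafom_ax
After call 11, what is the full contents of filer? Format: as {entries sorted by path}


Using filer.scribe(p→/ha/brirohak/tribriza, c→goplax), and see created.
I try filer.scribe(p→/ha/brirohak/leplorn, c→negu), and observe created.
I run filer.erase(p→/ha/brirohak/leplorn): ok.
I try filer.rehome(s→/ha/brirohak/tribriza, d→/ha/brirohak/leplorn), — result: ok.
Calling filer.scribe(p→/ha/brirohak/wetrapli, c→kupast): created.
Now I run filer.scribe(p→/ha/flez, c→misnug), → created.
I use filer.mkfold(p→/snosisa_), giving ok.
Now I run filer.erase(p→/ha/brirohak/leplorn), yielding ok.
Using filer.quote(p→/ha/flez), and get misnug.
Calling filer.listout(p→/ha/brirohak), giving [wetrapli].
I try filer.quote(p→/smebajud), — result: staru.
I invoke filer.listout(p→/ha), which returns [brirohak/, flez].
I invoke filer.rehome(s→/ha/flez, d→/fafom_ax), and get ok.
Then filer.mkfold(p→/snosisa_/gismulir), — result: ok.
I call filer.quote(p→/fafom_ax), and get misnug.

Answer: {ha/, ha/brirohak/, ha/brirohak/wetrapli=kupast, ha/flez=misnug, smebajud=staru, snosisa_/}


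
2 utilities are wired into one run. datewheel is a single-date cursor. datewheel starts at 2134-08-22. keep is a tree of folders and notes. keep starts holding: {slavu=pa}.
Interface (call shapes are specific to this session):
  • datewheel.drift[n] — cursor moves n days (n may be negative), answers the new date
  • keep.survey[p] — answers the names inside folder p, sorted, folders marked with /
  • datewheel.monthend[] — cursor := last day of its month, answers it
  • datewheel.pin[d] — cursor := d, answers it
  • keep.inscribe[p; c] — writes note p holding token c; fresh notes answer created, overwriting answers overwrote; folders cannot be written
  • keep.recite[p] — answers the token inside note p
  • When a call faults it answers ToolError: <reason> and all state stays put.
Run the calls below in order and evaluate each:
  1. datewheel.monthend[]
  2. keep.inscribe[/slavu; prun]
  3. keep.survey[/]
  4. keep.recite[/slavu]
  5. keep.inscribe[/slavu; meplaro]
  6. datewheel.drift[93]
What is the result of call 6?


Answer: 2134-12-02

Derivation:
CALL datewheel.monthend[]
RET  2134-08-31
CALL keep.inscribe[p: /slavu; c: prun]
RET  overwrote
CALL keep.survey[p: /]
RET  [slavu]
CALL keep.recite[p: /slavu]
RET  prun
CALL keep.inscribe[p: /slavu; c: meplaro]
RET  overwrote
CALL datewheel.drift[n: 93]
RET  2134-12-02


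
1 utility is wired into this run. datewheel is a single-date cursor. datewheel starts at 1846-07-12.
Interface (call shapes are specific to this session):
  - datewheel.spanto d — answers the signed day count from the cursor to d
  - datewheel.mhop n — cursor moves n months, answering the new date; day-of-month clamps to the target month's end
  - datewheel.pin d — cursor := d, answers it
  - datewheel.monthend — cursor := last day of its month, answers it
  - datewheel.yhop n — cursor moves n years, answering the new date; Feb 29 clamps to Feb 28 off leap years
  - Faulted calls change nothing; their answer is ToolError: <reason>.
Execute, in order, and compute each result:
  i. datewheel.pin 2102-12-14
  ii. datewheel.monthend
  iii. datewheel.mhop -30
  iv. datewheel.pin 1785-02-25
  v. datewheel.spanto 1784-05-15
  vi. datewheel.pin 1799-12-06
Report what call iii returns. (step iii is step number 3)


Answer: 2100-06-30

Derivation:
Now I run datewheel.pin(d→2102-12-14), and observe 2102-12-14.
I invoke datewheel.monthend(), — result: 2102-12-31.
I call datewheel.mhop(n→-30), and observe 2100-06-30.
Then datewheel.pin(d→1785-02-25), which returns 1785-02-25.
I try datewheel.spanto(d→1784-05-15), and observe -286.
I call datewheel.pin(d→1799-12-06), and get 1799-12-06.


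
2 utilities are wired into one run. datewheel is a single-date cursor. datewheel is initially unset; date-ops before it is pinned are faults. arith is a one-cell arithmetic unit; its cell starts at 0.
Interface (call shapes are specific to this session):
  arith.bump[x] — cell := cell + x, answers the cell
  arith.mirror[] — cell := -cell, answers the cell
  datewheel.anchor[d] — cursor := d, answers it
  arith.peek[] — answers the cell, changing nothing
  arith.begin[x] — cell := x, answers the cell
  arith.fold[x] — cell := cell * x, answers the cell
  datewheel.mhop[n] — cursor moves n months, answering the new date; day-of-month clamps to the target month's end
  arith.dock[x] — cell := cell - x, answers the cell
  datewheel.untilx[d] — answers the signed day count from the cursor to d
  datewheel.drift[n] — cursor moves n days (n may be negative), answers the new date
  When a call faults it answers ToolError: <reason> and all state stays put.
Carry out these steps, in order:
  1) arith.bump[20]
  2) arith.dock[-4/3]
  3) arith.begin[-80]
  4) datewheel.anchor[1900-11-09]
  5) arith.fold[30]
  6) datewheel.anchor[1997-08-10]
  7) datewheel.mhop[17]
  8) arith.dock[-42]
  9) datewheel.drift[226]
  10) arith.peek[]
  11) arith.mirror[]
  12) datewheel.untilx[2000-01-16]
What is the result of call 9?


Answer: 1999-08-24

Derivation:
I invoke arith.bump on x='20': 20.
Calling arith.dock on x='-4/3', which returns 64/3.
I call arith.begin on x='-80', giving -80.
I try datewheel.anchor on d='1900-11-09', — result: 1900-11-09.
I try arith.fold on x='30', yielding -2400.
I invoke datewheel.anchor on d='1997-08-10', which returns 1997-08-10.
Invoking datewheel.mhop on n='17', giving 1999-01-10.
Then arith.dock on x='-42', — result: -2358.
Calling datewheel.drift on n='226', yielding 1999-08-24.
Then arith.peek(), which returns -2358.
I run arith.mirror(), — result: 2358.
Calling datewheel.untilx on d='2000-01-16', and observe 145.


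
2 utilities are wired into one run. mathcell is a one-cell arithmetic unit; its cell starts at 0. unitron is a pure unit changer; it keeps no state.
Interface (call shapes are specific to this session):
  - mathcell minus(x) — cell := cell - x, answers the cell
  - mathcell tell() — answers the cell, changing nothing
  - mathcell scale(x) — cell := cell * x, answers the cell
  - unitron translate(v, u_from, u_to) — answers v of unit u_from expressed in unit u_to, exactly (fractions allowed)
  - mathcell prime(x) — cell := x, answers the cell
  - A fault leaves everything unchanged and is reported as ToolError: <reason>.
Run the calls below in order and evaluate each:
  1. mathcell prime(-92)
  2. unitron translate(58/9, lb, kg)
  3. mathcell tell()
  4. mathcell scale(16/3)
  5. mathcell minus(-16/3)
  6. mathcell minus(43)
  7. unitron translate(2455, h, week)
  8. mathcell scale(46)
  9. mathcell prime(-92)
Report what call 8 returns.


Answer: -72910/3

Derivation:
~$ mathcell prime x='-92'
= -92
~$ unitron translate v='58/9' u_from='lb' u_to='kg'
= 1315417873/450000000
~$ mathcell tell
= -92
~$ mathcell scale x='16/3'
= -1472/3
~$ mathcell minus x='-16/3'
= -1456/3
~$ mathcell minus x='43'
= -1585/3
~$ unitron translate v='2455' u_from='h' u_to='week'
= 2455/168
~$ mathcell scale x='46'
= -72910/3
~$ mathcell prime x='-92'
= -92


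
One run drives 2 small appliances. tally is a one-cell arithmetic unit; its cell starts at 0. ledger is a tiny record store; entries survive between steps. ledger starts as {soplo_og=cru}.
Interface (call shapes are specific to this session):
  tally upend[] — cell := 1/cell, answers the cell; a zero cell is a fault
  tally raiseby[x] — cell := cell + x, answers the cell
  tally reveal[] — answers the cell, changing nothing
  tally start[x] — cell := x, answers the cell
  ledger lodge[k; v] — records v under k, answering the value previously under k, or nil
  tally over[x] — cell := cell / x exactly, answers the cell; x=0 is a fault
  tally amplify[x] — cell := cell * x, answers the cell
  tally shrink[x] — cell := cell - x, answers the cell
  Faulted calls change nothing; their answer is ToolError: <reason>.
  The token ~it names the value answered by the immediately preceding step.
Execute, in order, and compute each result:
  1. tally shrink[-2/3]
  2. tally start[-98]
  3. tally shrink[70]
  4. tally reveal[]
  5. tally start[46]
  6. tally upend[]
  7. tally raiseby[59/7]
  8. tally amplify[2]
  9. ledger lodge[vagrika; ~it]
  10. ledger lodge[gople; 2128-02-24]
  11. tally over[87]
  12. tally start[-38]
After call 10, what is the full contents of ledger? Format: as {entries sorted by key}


Answer: {gople=2128-02-24, soplo_og=cru, vagrika=2721/161}

Derivation:
→ tally shrink(x='-2/3')
← 2/3
→ tally start(x='-98')
← -98
→ tally shrink(x='70')
← -168
→ tally reveal()
← -168
→ tally start(x='46')
← 46
→ tally upend()
← 1/46
→ tally raiseby(x='59/7')
← 2721/322
→ tally amplify(x='2')
← 2721/161
→ ledger lodge(k='vagrika', v='~it')
← nil
→ ledger lodge(k='gople', v='2128-02-24')
← nil
→ tally over(x='87')
← 907/4669
→ tally start(x='-38')
← -38


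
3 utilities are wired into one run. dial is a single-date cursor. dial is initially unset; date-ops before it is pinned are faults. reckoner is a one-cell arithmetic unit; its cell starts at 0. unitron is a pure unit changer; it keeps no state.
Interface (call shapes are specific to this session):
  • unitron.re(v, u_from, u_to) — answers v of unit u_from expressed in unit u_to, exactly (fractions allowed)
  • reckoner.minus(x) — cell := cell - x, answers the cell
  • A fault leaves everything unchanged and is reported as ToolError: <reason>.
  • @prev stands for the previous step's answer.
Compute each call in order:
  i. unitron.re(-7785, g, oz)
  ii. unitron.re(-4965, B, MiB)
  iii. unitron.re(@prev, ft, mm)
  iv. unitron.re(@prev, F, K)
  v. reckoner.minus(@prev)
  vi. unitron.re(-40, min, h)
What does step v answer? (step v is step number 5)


Step: unitron.re[v='-7785'; u_from='g'; u_to='oz']
Result: -12456000000/45359237
Step: unitron.re[v='-4965'; u_from='B'; u_to='MiB']
Result: -4965/1048576
Step: unitron.re[v='@prev'; u_from='ft'; u_to='mm']
Result: -378333/262144
Step: unitron.re[v='@prev'; u_from='F'; u_to='K']
Result: 3003034987/11796480
Step: reckoner.minus[x='@prev']
Result: -3003034987/11796480
Step: unitron.re[v='-40'; u_from='min'; u_to='h']
Result: -2/3

Answer: -3003034987/11796480


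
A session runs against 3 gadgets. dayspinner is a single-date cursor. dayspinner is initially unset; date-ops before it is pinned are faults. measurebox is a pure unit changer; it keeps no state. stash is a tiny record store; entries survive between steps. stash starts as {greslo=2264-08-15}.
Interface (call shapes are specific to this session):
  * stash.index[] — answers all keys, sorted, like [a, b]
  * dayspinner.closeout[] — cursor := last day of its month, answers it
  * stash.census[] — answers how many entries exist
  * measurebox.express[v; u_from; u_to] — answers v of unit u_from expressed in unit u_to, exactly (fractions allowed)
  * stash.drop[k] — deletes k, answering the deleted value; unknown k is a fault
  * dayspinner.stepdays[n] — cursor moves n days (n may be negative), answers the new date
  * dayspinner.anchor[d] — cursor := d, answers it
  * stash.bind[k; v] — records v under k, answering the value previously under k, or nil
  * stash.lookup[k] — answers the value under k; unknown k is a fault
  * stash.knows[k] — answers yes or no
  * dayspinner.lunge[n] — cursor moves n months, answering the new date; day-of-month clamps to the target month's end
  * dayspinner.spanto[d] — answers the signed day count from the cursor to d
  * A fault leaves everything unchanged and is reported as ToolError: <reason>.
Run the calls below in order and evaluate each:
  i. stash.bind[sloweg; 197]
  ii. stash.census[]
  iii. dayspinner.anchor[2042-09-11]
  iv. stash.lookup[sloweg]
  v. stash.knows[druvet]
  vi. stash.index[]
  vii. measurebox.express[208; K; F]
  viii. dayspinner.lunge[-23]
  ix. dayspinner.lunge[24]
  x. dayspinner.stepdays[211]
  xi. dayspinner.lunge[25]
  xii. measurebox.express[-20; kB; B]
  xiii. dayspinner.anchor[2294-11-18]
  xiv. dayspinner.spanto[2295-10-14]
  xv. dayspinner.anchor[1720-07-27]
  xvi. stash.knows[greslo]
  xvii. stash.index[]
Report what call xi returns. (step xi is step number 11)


CALL stash.bind[k=sloweg; v=197]
RET  nil
CALL stash.census[]
RET  2
CALL dayspinner.anchor[d=2042-09-11]
RET  2042-09-11
CALL stash.lookup[k=sloweg]
RET  197
CALL stash.knows[k=druvet]
RET  no
CALL stash.index[]
RET  [greslo, sloweg]
CALL measurebox.express[v=208; u_from=K; u_to=F]
RET  -8527/100
CALL dayspinner.lunge[n=-23]
RET  2040-10-11
CALL dayspinner.lunge[n=24]
RET  2042-10-11
CALL dayspinner.stepdays[n=211]
RET  2043-05-10
CALL dayspinner.lunge[n=25]
RET  2045-06-10
CALL measurebox.express[v=-20; u_from=kB; u_to=B]
RET  -20000
CALL dayspinner.anchor[d=2294-11-18]
RET  2294-11-18
CALL dayspinner.spanto[d=2295-10-14]
RET  330
CALL dayspinner.anchor[d=1720-07-27]
RET  1720-07-27
CALL stash.knows[k=greslo]
RET  yes
CALL stash.index[]
RET  [greslo, sloweg]

Answer: 2045-06-10


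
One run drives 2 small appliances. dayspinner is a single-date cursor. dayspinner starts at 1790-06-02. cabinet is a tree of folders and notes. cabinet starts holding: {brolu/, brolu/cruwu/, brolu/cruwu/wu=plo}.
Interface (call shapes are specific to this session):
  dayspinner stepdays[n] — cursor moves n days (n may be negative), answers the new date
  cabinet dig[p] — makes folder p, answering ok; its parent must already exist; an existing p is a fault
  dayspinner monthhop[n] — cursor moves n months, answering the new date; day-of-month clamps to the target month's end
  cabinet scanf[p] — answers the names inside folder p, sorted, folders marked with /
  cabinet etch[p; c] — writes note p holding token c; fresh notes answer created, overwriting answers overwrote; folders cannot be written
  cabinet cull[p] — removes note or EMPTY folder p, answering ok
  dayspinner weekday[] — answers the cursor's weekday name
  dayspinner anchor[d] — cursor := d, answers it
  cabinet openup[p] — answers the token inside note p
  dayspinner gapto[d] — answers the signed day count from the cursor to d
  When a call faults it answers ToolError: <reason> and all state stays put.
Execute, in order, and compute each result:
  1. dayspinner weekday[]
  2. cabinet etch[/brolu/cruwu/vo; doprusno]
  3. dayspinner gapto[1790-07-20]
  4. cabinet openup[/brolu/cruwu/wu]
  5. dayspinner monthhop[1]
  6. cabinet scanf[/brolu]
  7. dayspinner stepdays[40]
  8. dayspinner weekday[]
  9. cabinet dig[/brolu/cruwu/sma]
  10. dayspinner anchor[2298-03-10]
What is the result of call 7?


Do: dayspinner weekday[]
See: Wednesday
Do: cabinet etch[p→/brolu/cruwu/vo; c→doprusno]
See: created
Do: dayspinner gapto[d→1790-07-20]
See: 48
Do: cabinet openup[p→/brolu/cruwu/wu]
See: plo
Do: dayspinner monthhop[n→1]
See: 1790-07-02
Do: cabinet scanf[p→/brolu]
See: [cruwu/]
Do: dayspinner stepdays[n→40]
See: 1790-08-11
Do: dayspinner weekday[]
See: Wednesday
Do: cabinet dig[p→/brolu/cruwu/sma]
See: ok
Do: dayspinner anchor[d→2298-03-10]
See: 2298-03-10

Answer: 1790-08-11


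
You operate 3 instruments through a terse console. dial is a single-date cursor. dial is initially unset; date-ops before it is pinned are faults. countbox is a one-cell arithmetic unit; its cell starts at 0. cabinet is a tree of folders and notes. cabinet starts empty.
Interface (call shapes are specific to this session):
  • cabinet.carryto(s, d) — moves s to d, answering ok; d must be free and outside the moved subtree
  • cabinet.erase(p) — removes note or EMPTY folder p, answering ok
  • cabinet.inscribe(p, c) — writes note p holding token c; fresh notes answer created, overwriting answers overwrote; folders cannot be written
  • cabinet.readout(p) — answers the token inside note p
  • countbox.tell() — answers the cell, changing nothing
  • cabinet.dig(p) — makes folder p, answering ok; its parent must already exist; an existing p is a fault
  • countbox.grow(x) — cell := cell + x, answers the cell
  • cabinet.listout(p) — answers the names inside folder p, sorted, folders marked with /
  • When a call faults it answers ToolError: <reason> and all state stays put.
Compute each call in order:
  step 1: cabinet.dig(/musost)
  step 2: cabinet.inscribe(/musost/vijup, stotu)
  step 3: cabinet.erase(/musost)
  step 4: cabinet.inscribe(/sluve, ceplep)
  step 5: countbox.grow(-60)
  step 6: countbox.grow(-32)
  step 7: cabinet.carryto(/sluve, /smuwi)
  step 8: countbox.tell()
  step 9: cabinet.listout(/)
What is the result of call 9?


Step: dig[/musost]
Result: ok
Step: inscribe[/musost/vijup; stotu]
Result: created
Step: erase[/musost]
Result: ToolError: not empty
Step: inscribe[/sluve; ceplep]
Result: created
Step: grow[-60]
Result: -60
Step: grow[-32]
Result: -92
Step: carryto[/sluve; /smuwi]
Result: ok
Step: tell[]
Result: -92
Step: listout[/]
Result: [musost/, smuwi]

Answer: [musost/, smuwi]


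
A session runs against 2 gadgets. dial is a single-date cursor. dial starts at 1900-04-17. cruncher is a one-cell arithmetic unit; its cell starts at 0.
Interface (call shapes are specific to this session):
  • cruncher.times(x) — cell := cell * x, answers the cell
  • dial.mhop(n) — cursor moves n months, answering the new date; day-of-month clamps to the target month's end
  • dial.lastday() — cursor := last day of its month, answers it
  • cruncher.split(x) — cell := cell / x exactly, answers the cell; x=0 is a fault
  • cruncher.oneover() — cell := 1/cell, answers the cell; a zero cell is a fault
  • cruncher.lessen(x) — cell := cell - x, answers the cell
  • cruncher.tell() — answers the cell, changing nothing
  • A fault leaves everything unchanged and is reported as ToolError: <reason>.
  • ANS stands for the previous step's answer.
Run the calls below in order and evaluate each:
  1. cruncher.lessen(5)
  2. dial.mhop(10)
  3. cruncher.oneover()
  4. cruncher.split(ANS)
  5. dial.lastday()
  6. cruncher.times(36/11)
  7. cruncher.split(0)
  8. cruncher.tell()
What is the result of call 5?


Answer: 1901-02-28

Derivation:
;; 1. cruncher.lessen(x=5) ~> -5
;; 2. dial.mhop(n=10) ~> 1901-02-17
;; 3. cruncher.oneover() ~> -1/5
;; 4. cruncher.split(x=ANS) ~> 1
;; 5. dial.lastday() ~> 1901-02-28
;; 6. cruncher.times(x=36/11) ~> 36/11
;; 7. cruncher.split(x=0) ~> ToolError: division by zero
;; 8. cruncher.tell() ~> 36/11


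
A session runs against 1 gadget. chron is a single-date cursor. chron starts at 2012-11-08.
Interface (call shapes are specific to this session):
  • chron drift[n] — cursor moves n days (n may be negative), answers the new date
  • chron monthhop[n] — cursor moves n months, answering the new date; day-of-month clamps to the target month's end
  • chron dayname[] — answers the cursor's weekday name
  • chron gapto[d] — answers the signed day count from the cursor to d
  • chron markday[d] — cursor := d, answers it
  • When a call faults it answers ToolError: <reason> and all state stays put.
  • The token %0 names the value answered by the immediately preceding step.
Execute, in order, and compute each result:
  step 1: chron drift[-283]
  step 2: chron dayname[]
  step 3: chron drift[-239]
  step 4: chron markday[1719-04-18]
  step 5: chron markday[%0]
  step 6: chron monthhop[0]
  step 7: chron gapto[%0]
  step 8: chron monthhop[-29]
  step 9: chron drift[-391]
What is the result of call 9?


-> chron drift(n=-283)
<- 2012-01-30
-> chron dayname()
<- Monday
-> chron drift(n=-239)
<- 2011-06-05
-> chron markday(d=1719-04-18)
<- 1719-04-18
-> chron markday(d=%0)
<- 1719-04-18
-> chron monthhop(n=0)
<- 1719-04-18
-> chron gapto(d=%0)
<- 0
-> chron monthhop(n=-29)
<- 1716-11-18
-> chron drift(n=-391)
<- 1715-10-24

Answer: 1715-10-24


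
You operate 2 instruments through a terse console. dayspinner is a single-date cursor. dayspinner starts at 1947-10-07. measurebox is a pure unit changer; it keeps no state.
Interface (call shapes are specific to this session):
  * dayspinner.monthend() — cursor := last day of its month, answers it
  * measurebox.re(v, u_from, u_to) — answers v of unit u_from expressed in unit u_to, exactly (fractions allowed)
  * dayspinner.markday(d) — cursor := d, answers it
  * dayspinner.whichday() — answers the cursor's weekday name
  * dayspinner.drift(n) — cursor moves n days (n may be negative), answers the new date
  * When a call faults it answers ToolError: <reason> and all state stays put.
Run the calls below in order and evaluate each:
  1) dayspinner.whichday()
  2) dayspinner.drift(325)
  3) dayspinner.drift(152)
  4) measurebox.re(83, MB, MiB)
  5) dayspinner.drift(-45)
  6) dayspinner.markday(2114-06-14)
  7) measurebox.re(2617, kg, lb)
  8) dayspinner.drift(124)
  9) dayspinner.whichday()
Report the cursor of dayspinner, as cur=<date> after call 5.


% dayspinner.whichday
[out] Tuesday
% dayspinner.drift n=325
[out] 1948-08-27
% dayspinner.drift n=152
[out] 1949-01-26
% measurebox.re v=83 u_from=MB u_to=MiB
[out] 1296875/16384
% dayspinner.drift n=-45
[out] 1948-12-12
% dayspinner.markday d=2114-06-14
[out] 2114-06-14
% measurebox.re v=2617 u_from=kg u_to=lb
[out] 261700000000/45359237
% dayspinner.drift n=124
[out] 2114-10-16
% dayspinner.whichday
[out] Tuesday

Answer: cur=1948-12-12


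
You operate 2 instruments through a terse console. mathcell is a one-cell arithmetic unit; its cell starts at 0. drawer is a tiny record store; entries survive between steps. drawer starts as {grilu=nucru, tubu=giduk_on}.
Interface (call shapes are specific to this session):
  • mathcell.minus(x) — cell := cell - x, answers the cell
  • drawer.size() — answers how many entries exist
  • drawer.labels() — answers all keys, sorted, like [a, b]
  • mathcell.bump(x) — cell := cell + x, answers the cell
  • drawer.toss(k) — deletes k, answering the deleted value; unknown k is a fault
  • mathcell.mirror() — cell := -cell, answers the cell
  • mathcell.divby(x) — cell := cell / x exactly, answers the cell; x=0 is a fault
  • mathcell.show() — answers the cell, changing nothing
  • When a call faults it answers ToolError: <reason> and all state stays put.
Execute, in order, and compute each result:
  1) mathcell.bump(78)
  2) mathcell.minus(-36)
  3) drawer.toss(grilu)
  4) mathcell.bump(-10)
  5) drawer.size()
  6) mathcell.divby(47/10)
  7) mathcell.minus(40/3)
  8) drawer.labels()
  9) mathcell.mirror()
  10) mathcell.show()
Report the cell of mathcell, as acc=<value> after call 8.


Answer: acc=1240/141

Derivation:
-- 1. mathcell.bump(x: 78) : 78
-- 2. mathcell.minus(x: -36) : 114
-- 3. drawer.toss(k: grilu) : nucru
-- 4. mathcell.bump(x: -10) : 104
-- 5. drawer.size() : 1
-- 6. mathcell.divby(x: 47/10) : 1040/47
-- 7. mathcell.minus(x: 40/3) : 1240/141
-- 8. drawer.labels() : [tubu]
-- 9. mathcell.mirror() : -1240/141
-- 10. mathcell.show() : -1240/141


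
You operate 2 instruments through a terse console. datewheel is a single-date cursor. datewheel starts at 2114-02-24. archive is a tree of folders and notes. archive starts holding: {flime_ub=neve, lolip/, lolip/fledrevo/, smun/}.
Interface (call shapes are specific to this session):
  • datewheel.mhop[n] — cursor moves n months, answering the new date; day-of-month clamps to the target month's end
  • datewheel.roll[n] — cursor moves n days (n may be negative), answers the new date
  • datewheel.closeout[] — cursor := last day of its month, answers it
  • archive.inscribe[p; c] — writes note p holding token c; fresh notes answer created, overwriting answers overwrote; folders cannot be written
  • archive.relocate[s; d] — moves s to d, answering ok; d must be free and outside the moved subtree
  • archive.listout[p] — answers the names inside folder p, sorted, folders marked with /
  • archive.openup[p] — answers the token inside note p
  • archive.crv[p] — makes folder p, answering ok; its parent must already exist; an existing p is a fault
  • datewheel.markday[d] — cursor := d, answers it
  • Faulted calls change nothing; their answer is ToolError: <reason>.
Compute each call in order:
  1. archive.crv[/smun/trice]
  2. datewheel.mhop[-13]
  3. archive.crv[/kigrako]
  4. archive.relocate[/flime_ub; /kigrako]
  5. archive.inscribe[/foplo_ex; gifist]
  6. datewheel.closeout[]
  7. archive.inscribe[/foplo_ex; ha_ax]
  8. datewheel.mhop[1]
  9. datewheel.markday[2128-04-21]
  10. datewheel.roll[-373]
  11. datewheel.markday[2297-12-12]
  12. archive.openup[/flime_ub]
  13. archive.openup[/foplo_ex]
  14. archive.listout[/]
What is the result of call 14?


>>> crv p: /smun/trice
:: ok
>>> mhop n: -13
:: 2113-01-24
>>> crv p: /kigrako
:: ok
>>> relocate s: /flime_ub d: /kigrako
:: ToolError: exists
>>> inscribe p: /foplo_ex c: gifist
:: created
>>> closeout
:: 2113-01-31
>>> inscribe p: /foplo_ex c: ha_ax
:: overwrote
>>> mhop n: 1
:: 2113-02-28
>>> markday d: 2128-04-21
:: 2128-04-21
>>> roll n: -373
:: 2127-04-14
>>> markday d: 2297-12-12
:: 2297-12-12
>>> openup p: /flime_ub
:: neve
>>> openup p: /foplo_ex
:: ha_ax
>>> listout p: /
:: [flime_ub, foplo_ex, kigrako/, lolip/, smun/]

Answer: [flime_ub, foplo_ex, kigrako/, lolip/, smun/]


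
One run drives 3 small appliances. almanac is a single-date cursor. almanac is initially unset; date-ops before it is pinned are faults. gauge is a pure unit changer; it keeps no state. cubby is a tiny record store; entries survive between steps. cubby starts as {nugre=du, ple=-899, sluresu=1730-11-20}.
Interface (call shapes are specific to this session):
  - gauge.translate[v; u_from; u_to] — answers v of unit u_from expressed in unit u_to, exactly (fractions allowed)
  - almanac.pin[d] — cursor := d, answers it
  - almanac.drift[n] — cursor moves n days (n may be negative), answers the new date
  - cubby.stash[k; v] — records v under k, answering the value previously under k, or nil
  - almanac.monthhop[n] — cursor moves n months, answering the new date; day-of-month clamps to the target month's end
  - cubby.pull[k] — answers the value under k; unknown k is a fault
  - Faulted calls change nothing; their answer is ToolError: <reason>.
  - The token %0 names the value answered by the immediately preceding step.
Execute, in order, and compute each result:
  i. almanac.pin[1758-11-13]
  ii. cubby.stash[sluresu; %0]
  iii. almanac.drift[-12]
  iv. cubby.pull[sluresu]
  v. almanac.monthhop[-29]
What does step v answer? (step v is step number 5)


Answer: 1756-06-01

Derivation:
I run pin with d='1758-11-13', — result: 1758-11-13.
I invoke stash with k='sluresu', v='%0', — result: 1730-11-20.
Using drift with n='-12', and observe 1758-11-01.
Then pull with k='sluresu', yielding 1758-11-13.
Next I call monthhop with n='-29': 1756-06-01.


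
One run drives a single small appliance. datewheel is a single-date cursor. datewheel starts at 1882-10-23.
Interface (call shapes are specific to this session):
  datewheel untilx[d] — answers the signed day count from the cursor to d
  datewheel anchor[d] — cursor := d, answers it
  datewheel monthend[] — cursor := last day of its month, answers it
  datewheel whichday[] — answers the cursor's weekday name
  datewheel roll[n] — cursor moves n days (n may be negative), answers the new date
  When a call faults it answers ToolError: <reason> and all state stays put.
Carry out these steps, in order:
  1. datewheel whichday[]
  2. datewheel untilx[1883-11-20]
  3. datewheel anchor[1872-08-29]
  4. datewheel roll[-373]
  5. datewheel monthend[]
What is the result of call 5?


Answer: 1871-08-31

Derivation:
Act: datewheel whichday[]
Obs: Monday
Act: datewheel untilx[d=1883-11-20]
Obs: 393
Act: datewheel anchor[d=1872-08-29]
Obs: 1872-08-29
Act: datewheel roll[n=-373]
Obs: 1871-08-22
Act: datewheel monthend[]
Obs: 1871-08-31


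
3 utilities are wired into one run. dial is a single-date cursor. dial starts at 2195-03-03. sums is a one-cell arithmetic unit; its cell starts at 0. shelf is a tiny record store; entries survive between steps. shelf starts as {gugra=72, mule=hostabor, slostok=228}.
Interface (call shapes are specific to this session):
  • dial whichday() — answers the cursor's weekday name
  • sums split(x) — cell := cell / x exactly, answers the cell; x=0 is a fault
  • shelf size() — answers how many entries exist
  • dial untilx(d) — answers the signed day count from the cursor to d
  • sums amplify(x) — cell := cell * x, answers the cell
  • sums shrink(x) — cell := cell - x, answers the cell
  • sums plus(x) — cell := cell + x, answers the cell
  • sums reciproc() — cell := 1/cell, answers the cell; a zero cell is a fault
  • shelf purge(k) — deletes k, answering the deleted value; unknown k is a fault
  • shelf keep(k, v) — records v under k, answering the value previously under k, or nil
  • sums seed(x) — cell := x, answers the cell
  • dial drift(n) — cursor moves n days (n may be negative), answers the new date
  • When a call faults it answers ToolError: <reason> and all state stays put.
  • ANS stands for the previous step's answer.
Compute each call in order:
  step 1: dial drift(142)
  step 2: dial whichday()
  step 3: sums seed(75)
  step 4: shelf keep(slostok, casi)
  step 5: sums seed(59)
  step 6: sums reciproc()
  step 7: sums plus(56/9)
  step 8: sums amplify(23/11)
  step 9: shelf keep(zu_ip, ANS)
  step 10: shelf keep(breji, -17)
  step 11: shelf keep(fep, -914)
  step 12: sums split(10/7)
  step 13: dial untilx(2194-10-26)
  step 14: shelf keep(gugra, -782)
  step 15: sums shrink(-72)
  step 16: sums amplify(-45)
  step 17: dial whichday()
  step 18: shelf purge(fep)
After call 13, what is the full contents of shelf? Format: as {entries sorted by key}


-> dial drift(n: 142)
<- 2195-07-23
-> dial whichday()
<- Thursday
-> sums seed(x: 75)
<- 75
-> shelf keep(k: slostok, v: casi)
<- 228
-> sums seed(x: 59)
<- 59
-> sums reciproc()
<- 1/59
-> sums plus(x: 56/9)
<- 3313/531
-> sums amplify(x: 23/11)
<- 76199/5841
-> shelf keep(k: zu_ip, v: ANS)
<- nil
-> shelf keep(k: breji, v: -17)
<- nil
-> shelf keep(k: fep, v: -914)
<- nil
-> sums split(x: 10/7)
<- 533393/58410
-> dial untilx(d: 2194-10-26)
<- -270
-> shelf keep(k: gugra, v: -782)
<- 72
-> sums shrink(x: -72)
<- 4738913/58410
-> sums amplify(x: -45)
<- -4738913/1298
-> dial whichday()
<- Thursday
-> shelf purge(k: fep)
<- -914

Answer: {breji=-17, fep=-914, gugra=72, mule=hostabor, slostok=casi, zu_ip=76199/5841}
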